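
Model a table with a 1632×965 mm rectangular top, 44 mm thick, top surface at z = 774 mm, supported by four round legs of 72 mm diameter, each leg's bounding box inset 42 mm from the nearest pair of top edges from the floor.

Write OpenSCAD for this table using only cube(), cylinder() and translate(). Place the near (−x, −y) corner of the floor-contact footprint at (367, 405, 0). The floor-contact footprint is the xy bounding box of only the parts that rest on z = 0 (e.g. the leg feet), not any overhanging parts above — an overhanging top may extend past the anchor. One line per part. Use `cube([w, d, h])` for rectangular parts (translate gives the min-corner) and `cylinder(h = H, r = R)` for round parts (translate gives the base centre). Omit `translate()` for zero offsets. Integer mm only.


translate([325, 363, 730]) cube([1632, 965, 44]);
translate([403, 441, 0]) cylinder(h = 730, r = 36);
translate([1879, 441, 0]) cylinder(h = 730, r = 36);
translate([403, 1250, 0]) cylinder(h = 730, r = 36);
translate([1879, 1250, 0]) cylinder(h = 730, r = 36);


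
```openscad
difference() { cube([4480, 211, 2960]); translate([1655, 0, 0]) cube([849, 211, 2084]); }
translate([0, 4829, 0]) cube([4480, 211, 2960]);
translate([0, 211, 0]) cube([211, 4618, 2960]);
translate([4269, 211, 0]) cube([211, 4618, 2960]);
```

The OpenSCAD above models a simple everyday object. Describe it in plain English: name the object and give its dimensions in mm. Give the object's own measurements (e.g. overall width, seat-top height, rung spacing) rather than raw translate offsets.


A single room: four walls, each 2960 mm tall and 211 mm thick, enclosing an outside footprint 4480×5040 mm (x × y), no floor or roof. The front and back walls (−y and +y sides) run the full x-width; the side walls fit between their inner faces. A door opening 849 mm wide and 2084 mm tall is cut through the front wall from the floor up, its −x edge 1655 mm from the wall's −x end.


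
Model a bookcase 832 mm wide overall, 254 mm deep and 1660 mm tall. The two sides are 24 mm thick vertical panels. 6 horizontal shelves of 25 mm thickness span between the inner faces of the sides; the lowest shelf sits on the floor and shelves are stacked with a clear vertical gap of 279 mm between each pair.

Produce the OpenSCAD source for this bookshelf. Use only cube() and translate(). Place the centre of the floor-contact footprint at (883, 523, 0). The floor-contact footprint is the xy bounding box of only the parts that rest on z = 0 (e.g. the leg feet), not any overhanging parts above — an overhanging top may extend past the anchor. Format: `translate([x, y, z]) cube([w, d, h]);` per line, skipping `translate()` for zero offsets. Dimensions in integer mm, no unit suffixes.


translate([467, 396, 0]) cube([24, 254, 1660]);
translate([1275, 396, 0]) cube([24, 254, 1660]);
translate([491, 396, 0]) cube([784, 254, 25]);
translate([491, 396, 304]) cube([784, 254, 25]);
translate([491, 396, 608]) cube([784, 254, 25]);
translate([491, 396, 912]) cube([784, 254, 25]);
translate([491, 396, 1216]) cube([784, 254, 25]);
translate([491, 396, 1520]) cube([784, 254, 25]);


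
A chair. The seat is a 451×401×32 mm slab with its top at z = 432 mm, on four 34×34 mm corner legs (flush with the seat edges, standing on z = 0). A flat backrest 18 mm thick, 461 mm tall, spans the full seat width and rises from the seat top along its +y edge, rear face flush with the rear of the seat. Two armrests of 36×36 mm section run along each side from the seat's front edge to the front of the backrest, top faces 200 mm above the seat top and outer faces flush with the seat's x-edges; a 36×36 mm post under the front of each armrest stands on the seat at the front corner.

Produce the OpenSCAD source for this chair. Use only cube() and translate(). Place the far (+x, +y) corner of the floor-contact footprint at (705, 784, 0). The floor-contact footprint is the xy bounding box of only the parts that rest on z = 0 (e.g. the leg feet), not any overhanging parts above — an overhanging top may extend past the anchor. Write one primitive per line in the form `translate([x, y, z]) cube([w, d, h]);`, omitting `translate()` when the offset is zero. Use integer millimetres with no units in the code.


translate([254, 383, 400]) cube([451, 401, 32]);
translate([254, 383, 0]) cube([34, 34, 400]);
translate([671, 383, 0]) cube([34, 34, 400]);
translate([254, 750, 0]) cube([34, 34, 400]);
translate([671, 750, 0]) cube([34, 34, 400]);
translate([254, 766, 432]) cube([451, 18, 461]);
translate([254, 383, 596]) cube([36, 383, 36]);
translate([669, 383, 596]) cube([36, 383, 36]);
translate([254, 383, 432]) cube([36, 36, 164]);
translate([669, 383, 432]) cube([36, 36, 164]);


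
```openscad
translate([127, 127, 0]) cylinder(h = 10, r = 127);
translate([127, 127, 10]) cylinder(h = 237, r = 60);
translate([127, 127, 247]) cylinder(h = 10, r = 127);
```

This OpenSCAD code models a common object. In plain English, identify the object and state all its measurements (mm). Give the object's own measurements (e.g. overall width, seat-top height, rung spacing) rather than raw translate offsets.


A spool: two coaxial disc flanges of radius 127 mm and thickness 10 mm, joined by a core cylinder of radius 60 mm and height 237 mm. The lower flange rests on z = 0 and the three cylinders share a vertical axis.


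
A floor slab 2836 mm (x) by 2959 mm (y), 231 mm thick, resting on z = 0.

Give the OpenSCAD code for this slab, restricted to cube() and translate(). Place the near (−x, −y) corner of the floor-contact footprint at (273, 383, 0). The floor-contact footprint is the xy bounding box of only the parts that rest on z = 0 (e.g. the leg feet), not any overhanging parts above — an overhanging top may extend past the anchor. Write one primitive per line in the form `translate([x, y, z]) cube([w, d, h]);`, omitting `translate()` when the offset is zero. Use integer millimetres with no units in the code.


translate([273, 383, 0]) cube([2836, 2959, 231]);


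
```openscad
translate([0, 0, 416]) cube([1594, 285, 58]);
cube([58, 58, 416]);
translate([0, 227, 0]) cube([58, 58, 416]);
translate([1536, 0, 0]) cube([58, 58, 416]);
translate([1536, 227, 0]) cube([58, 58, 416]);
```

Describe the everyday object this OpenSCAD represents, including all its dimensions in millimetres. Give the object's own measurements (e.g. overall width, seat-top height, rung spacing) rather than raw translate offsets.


A bench: a 1594×285 mm seat slab, 58 mm thick, top at z = 474 mm, on four 58×58 mm square legs flush with the seat corners and standing on z = 0.


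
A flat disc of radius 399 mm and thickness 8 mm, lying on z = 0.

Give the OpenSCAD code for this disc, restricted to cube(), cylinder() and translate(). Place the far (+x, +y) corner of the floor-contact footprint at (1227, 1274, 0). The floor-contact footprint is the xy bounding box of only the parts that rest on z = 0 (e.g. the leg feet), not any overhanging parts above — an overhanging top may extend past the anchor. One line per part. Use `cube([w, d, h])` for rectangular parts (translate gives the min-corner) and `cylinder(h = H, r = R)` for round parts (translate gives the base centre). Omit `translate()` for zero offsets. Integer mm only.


translate([828, 875, 0]) cylinder(h = 8, r = 399);


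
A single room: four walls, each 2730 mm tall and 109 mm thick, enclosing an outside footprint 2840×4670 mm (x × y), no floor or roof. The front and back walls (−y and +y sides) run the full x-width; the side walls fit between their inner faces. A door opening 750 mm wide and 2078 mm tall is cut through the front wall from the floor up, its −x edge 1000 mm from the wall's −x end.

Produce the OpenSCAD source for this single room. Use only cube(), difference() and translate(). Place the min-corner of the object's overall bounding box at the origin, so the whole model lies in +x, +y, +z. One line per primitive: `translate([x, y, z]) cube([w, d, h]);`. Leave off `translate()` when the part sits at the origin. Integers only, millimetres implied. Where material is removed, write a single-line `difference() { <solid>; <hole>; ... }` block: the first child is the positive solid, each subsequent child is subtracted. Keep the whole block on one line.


difference() { cube([2840, 109, 2730]); translate([1000, 0, 0]) cube([750, 109, 2078]); }
translate([0, 4561, 0]) cube([2840, 109, 2730]);
translate([0, 109, 0]) cube([109, 4452, 2730]);
translate([2731, 109, 0]) cube([109, 4452, 2730]);


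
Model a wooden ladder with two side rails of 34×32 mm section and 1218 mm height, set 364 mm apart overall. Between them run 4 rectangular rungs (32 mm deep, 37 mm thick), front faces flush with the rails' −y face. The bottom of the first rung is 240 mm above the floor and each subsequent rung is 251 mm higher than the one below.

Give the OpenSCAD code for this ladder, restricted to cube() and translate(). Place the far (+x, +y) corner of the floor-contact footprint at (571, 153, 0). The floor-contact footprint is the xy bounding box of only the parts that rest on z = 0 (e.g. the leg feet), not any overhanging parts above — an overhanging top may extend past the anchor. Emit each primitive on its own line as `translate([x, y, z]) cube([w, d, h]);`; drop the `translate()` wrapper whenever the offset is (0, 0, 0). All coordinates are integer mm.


translate([207, 121, 0]) cube([34, 32, 1218]);
translate([537, 121, 0]) cube([34, 32, 1218]);
translate([241, 121, 240]) cube([296, 32, 37]);
translate([241, 121, 491]) cube([296, 32, 37]);
translate([241, 121, 742]) cube([296, 32, 37]);
translate([241, 121, 993]) cube([296, 32, 37]);


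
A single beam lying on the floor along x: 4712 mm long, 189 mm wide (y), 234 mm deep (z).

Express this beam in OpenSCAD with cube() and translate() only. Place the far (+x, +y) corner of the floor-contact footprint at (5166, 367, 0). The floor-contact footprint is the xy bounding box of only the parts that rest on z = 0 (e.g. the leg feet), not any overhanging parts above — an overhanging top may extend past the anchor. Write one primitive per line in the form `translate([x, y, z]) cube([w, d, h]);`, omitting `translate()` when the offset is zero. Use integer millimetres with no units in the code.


translate([454, 178, 0]) cube([4712, 189, 234]);


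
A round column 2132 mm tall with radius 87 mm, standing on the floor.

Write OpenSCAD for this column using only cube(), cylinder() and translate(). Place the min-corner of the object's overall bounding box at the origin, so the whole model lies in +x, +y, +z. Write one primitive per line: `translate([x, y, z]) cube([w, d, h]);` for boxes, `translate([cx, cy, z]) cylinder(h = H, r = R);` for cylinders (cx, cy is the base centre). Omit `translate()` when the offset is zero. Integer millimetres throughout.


translate([87, 87, 0]) cylinder(h = 2132, r = 87);


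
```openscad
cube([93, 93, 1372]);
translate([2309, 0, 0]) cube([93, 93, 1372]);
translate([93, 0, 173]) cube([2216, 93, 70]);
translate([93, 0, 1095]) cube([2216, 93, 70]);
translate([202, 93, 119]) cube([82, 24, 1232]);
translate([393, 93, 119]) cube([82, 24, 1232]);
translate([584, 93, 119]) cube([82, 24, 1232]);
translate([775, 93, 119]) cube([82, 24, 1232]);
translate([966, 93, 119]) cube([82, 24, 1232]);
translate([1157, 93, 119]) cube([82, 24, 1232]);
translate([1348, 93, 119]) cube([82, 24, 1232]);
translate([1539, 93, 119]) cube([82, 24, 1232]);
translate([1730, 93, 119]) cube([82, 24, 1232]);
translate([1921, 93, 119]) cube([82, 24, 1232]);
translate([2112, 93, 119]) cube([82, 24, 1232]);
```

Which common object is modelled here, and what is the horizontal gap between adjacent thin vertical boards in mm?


A fence section. The picket gap is 109 mm.

Two posts, two rails, 11 pickets — a fence section. Span 2216 mm holds 11 pickets of 82 mm with 12 equal gaps: ⌊(2216 − 11·82) / 12⌋ = 109 mm.


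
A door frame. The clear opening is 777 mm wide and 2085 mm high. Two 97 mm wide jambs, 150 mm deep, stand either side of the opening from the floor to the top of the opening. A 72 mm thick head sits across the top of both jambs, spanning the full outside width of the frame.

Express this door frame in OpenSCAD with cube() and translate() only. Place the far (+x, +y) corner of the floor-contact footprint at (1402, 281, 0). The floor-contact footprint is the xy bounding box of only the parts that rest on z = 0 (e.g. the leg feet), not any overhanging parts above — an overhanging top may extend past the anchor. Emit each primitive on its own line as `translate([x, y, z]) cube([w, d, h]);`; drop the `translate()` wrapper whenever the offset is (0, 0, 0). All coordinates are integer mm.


translate([431, 131, 0]) cube([97, 150, 2085]);
translate([1305, 131, 0]) cube([97, 150, 2085]);
translate([431, 131, 2085]) cube([971, 150, 72]);


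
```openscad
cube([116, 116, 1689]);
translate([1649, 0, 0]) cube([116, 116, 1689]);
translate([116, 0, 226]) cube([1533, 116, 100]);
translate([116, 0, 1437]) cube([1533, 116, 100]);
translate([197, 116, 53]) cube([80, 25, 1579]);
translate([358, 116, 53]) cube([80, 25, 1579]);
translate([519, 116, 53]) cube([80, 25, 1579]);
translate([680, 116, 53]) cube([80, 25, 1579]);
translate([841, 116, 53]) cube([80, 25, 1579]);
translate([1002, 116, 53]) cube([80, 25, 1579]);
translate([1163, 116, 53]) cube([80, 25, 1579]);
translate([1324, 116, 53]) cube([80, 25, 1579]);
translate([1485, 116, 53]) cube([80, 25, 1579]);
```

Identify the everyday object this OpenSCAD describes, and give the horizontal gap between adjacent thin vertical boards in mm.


A fence section. The picket gap is 81 mm.

Two posts, two rails, 9 pickets — a fence section. Span 1533 mm holds 9 pickets of 80 mm with 10 equal gaps: ⌊(1533 − 9·80) / 10⌋ = 81 mm.


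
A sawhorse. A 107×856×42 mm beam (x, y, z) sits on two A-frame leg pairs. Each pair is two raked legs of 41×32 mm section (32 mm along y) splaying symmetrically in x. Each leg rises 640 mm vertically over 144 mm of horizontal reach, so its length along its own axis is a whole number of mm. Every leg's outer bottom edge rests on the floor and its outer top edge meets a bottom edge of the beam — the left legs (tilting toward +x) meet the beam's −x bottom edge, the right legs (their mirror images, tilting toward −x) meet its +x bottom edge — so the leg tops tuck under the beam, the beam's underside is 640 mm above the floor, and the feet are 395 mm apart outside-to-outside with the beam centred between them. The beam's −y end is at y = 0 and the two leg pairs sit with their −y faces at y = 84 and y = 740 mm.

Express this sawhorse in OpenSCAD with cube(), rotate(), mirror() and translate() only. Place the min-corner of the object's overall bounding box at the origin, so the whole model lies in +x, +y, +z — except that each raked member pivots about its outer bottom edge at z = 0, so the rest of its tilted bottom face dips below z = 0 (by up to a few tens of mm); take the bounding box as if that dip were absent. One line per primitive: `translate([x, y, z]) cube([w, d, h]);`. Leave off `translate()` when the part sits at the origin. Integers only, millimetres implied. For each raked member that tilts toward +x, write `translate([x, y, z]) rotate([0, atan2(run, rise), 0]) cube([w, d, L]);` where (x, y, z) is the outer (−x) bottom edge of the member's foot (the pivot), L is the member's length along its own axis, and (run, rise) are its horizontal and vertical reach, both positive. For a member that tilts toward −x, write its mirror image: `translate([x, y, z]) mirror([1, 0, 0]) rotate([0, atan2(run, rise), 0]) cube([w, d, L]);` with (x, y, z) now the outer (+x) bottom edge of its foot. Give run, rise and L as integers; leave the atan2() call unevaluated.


translate([144, 0, 640]) cube([107, 856, 42]);
translate([0, 84, 0]) rotate([0, atan2(144, 640), 0]) cube([41, 32, 656]);
translate([395, 84, 0]) mirror([1, 0, 0]) rotate([0, atan2(144, 640), 0]) cube([41, 32, 656]);
translate([0, 740, 0]) rotate([0, atan2(144, 640), 0]) cube([41, 32, 656]);
translate([395, 740, 0]) mirror([1, 0, 0]) rotate([0, atan2(144, 640), 0]) cube([41, 32, 656]);


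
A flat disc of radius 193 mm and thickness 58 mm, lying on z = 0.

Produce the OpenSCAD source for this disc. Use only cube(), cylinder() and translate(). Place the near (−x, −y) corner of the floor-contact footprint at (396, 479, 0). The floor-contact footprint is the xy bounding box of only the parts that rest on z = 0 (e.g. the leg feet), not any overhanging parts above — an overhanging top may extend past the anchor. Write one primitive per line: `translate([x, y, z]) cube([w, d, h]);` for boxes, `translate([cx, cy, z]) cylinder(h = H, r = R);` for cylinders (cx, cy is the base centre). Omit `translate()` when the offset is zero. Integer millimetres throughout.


translate([589, 672, 0]) cylinder(h = 58, r = 193);


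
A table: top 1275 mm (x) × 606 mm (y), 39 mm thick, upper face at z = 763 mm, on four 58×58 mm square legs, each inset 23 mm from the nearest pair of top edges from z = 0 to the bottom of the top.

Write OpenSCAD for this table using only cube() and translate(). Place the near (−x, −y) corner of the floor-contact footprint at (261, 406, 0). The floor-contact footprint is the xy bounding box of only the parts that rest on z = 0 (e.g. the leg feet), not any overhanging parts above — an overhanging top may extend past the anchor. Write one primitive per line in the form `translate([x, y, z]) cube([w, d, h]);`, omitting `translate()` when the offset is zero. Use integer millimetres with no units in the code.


// leg_h = 763 - 39 = 724
translate([238, 383, 724]) cube([1275, 606, 39]);
translate([261, 406, 0]) cube([58, 58, 724]);
translate([1432, 406, 0]) cube([58, 58, 724]);
translate([261, 908, 0]) cube([58, 58, 724]);
translate([1432, 908, 0]) cube([58, 58, 724]);


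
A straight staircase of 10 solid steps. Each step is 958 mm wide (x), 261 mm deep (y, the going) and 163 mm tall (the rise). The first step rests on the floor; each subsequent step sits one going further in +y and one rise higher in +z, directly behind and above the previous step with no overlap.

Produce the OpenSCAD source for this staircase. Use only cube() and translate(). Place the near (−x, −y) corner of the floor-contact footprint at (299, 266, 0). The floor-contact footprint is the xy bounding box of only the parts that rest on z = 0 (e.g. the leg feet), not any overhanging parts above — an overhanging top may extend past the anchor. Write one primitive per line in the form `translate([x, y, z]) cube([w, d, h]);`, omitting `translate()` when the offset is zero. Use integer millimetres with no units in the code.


translate([299, 266, 0]) cube([958, 261, 163]);
translate([299, 527, 163]) cube([958, 261, 163]);
translate([299, 788, 326]) cube([958, 261, 163]);
translate([299, 1049, 489]) cube([958, 261, 163]);
translate([299, 1310, 652]) cube([958, 261, 163]);
translate([299, 1571, 815]) cube([958, 261, 163]);
translate([299, 1832, 978]) cube([958, 261, 163]);
translate([299, 2093, 1141]) cube([958, 261, 163]);
translate([299, 2354, 1304]) cube([958, 261, 163]);
translate([299, 2615, 1467]) cube([958, 261, 163]);


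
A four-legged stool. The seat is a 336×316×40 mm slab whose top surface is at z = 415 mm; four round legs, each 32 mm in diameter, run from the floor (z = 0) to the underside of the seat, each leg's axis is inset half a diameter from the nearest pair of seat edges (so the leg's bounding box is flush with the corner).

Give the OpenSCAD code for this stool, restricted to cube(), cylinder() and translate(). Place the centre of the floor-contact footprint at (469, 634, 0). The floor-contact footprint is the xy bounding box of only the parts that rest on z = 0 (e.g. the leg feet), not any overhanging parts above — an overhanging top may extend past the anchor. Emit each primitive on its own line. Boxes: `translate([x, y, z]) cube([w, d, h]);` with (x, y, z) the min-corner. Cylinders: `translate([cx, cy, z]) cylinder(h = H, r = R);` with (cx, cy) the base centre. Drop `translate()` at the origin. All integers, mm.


// leg_h = 415 - 40 = 375
translate([301, 476, 375]) cube([336, 316, 40]);
translate([317, 492, 0]) cylinder(h = 375, r = 16);
translate([621, 492, 0]) cylinder(h = 375, r = 16);
translate([317, 776, 0]) cylinder(h = 375, r = 16);
translate([621, 776, 0]) cylinder(h = 375, r = 16);


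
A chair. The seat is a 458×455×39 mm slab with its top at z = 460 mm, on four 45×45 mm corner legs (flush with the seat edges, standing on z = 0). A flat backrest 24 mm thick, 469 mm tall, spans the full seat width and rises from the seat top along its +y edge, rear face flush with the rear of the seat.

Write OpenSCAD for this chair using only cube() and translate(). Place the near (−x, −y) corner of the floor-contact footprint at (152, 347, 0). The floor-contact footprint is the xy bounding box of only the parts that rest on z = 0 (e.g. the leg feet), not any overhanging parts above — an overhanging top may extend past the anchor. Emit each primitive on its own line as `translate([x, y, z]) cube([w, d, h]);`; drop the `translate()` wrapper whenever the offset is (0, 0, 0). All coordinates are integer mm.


translate([152, 347, 421]) cube([458, 455, 39]);
translate([152, 347, 0]) cube([45, 45, 421]);
translate([565, 347, 0]) cube([45, 45, 421]);
translate([152, 757, 0]) cube([45, 45, 421]);
translate([565, 757, 0]) cube([45, 45, 421]);
translate([152, 778, 460]) cube([458, 24, 469]);


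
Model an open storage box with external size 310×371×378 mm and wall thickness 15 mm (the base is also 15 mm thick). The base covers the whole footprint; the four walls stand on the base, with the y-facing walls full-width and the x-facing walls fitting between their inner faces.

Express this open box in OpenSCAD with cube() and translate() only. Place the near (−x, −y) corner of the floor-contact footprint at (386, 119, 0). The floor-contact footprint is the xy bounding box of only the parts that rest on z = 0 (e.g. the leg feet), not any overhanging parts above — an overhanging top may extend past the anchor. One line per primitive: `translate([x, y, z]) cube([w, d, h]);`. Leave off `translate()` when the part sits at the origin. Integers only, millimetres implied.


translate([386, 119, 0]) cube([310, 371, 15]);
translate([386, 119, 15]) cube([310, 15, 363]);
translate([386, 475, 15]) cube([310, 15, 363]);
translate([386, 134, 15]) cube([15, 341, 363]);
translate([681, 134, 15]) cube([15, 341, 363]);


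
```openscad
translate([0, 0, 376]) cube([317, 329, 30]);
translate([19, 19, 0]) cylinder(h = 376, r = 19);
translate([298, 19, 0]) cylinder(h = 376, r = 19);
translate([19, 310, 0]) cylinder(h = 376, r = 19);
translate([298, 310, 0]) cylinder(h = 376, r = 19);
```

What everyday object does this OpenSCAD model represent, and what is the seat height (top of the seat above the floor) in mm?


A stool. The seat height is 406 mm.

A 317×329×30 slab at z = 376 on four corner cylinders — a stool. The seat top is 376 + 30 = 406 mm.


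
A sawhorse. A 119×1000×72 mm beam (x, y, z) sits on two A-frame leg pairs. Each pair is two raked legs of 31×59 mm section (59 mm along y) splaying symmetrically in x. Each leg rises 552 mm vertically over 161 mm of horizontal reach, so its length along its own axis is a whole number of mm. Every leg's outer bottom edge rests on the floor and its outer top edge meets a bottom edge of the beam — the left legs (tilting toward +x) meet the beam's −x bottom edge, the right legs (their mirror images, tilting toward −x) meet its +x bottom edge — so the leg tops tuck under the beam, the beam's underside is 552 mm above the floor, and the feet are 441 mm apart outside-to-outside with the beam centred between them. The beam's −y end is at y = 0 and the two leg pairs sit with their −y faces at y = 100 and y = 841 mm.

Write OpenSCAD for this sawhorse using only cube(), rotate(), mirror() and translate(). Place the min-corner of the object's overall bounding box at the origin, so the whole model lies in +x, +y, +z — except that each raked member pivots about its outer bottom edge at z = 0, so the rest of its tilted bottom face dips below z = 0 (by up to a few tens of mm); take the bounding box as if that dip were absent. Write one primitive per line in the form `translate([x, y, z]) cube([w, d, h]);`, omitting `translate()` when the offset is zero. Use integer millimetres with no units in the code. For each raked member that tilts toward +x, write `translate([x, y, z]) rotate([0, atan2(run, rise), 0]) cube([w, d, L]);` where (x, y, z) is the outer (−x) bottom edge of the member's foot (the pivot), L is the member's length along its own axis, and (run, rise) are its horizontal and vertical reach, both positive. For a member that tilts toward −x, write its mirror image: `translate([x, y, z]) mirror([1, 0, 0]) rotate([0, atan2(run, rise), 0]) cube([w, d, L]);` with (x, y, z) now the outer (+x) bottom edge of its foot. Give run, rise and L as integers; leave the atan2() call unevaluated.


// leg length = √(161² + 552²) = 575
// right-leg outer foot x = 2·161 + 119 = 441
// beam min-corner = (161, 0, 552)
translate([161, 0, 552]) cube([119, 1000, 72]);
translate([0, 100, 0]) rotate([0, atan2(161, 552), 0]) cube([31, 59, 575]);
translate([441, 100, 0]) mirror([1, 0, 0]) rotate([0, atan2(161, 552), 0]) cube([31, 59, 575]);
translate([0, 841, 0]) rotate([0, atan2(161, 552), 0]) cube([31, 59, 575]);
translate([441, 841, 0]) mirror([1, 0, 0]) rotate([0, atan2(161, 552), 0]) cube([31, 59, 575]);


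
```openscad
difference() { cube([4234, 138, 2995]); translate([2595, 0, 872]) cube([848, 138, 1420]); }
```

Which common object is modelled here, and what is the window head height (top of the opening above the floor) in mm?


A wall with a window opening. The window head height is 2292 mm.

A wall with a rectangular opening subtracted — a window. Sill at z = 872, opening 1420 mm tall, so the head is at 872 + 1420 = 2292 mm.


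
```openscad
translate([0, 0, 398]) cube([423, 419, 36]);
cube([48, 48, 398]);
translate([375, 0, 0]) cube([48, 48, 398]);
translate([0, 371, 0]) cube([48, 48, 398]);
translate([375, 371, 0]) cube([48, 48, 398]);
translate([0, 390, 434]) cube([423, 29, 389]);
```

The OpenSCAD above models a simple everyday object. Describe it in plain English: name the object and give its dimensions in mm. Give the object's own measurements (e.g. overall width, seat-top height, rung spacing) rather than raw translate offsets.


A chair. The seat is a 423×419×36 mm slab with its top at z = 434 mm, on four 48×48 mm corner legs (flush with the seat edges, standing on z = 0). A flat backrest 29 mm thick, 389 mm tall, spans the full seat width and rises from the seat top along its +y edge, rear face flush with the rear of the seat.


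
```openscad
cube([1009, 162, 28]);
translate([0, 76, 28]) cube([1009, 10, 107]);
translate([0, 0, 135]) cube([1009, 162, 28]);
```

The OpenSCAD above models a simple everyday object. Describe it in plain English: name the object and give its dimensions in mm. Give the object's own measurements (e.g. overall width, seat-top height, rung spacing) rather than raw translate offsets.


An I-beam lying along x, 1009 mm long. Overall section height 163 mm. Two flanges 162 mm wide (y) and 28 mm thick, one on the floor and one at the top; a web 10 mm thick runs between them, centred on the flange width.


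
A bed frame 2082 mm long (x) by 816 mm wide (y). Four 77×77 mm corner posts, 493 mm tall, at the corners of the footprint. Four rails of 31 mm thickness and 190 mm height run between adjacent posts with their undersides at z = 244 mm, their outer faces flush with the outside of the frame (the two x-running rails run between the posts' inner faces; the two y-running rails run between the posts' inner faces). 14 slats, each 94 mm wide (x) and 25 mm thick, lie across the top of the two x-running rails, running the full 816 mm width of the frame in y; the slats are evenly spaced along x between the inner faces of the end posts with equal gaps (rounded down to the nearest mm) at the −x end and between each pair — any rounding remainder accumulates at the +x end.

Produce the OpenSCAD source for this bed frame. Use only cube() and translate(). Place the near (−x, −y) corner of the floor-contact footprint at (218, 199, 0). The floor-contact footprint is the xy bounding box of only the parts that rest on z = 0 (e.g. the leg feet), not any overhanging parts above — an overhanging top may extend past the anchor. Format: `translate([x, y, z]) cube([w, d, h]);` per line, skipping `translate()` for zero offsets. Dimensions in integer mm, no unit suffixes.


// slat z = rail_z + rail_h = 244 + 190 = 434
// slat gap = ⌊(1928 − 14·94) / 15⌋ = 40
translate([218, 199, 0]) cube([77, 77, 493]);
translate([218, 938, 0]) cube([77, 77, 493]);
translate([2223, 199, 0]) cube([77, 77, 493]);
translate([2223, 938, 0]) cube([77, 77, 493]);
translate([295, 199, 244]) cube([1928, 31, 190]);
translate([295, 984, 244]) cube([1928, 31, 190]);
translate([218, 276, 244]) cube([31, 662, 190]);
translate([2269, 276, 244]) cube([31, 662, 190]);
translate([335, 199, 434]) cube([94, 816, 25]);
translate([469, 199, 434]) cube([94, 816, 25]);
translate([603, 199, 434]) cube([94, 816, 25]);
translate([737, 199, 434]) cube([94, 816, 25]);
translate([871, 199, 434]) cube([94, 816, 25]);
translate([1005, 199, 434]) cube([94, 816, 25]);
translate([1139, 199, 434]) cube([94, 816, 25]);
translate([1273, 199, 434]) cube([94, 816, 25]);
translate([1407, 199, 434]) cube([94, 816, 25]);
translate([1541, 199, 434]) cube([94, 816, 25]);
translate([1675, 199, 434]) cube([94, 816, 25]);
translate([1809, 199, 434]) cube([94, 816, 25]);
translate([1943, 199, 434]) cube([94, 816, 25]);
translate([2077, 199, 434]) cube([94, 816, 25]);


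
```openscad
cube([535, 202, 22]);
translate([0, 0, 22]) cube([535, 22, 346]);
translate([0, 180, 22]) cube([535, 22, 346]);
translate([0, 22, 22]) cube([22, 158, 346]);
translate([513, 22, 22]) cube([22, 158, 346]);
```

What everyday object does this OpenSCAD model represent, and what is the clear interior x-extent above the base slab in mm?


An open box. The internal width is 491 mm.

A 535×202 base slab with four walls standing on it — an open box. The base is 535 mm wide and the walls are 22 mm thick, so the internal width is 535 − 2 × 22 = 491 mm.


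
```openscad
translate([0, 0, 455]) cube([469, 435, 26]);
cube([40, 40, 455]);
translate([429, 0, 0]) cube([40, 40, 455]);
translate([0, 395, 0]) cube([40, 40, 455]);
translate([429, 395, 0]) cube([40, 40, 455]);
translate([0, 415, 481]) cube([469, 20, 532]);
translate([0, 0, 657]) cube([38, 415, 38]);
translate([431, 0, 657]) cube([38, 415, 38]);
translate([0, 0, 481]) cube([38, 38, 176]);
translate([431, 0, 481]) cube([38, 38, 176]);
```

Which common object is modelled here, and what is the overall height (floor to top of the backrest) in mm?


A chair. The overall height is 1013 mm.

A slab on four corner posts with a tall panel at the back — a chair. The seat slab sits at z = 455 with thickness 26, and the 532 mm backrest starts at the seat top, so the overall height is 455 + 26 + 532 = 1013 mm.


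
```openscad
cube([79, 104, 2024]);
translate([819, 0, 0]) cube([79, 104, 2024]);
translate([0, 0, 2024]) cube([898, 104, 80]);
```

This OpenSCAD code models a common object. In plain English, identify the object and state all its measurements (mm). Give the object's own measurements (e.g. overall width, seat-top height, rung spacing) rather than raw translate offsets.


A door frame. The clear opening is 740 mm wide and 2024 mm high. Two 79 mm wide jambs, 104 mm deep, stand either side of the opening from the floor to the top of the opening. A 80 mm thick head sits across the top of both jambs, spanning the full outside width of the frame.


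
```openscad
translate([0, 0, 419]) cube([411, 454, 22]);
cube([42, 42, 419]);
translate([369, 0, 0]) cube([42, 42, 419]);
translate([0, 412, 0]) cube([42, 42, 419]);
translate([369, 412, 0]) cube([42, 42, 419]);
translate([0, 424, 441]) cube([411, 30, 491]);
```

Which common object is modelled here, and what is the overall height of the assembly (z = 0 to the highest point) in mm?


A chair. The overall height is 932 mm.

A slab on four corner posts with a tall panel at the back — a chair. The seat slab sits at z = 419 with thickness 22, and the 491 mm backrest starts at the seat top, so the overall height is 419 + 22 + 491 = 932 mm.


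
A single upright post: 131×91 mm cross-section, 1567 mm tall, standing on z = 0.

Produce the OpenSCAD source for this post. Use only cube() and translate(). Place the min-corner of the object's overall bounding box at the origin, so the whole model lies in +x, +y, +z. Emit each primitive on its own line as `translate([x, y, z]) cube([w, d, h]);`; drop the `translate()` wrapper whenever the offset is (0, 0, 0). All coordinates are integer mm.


cube([131, 91, 1567]);


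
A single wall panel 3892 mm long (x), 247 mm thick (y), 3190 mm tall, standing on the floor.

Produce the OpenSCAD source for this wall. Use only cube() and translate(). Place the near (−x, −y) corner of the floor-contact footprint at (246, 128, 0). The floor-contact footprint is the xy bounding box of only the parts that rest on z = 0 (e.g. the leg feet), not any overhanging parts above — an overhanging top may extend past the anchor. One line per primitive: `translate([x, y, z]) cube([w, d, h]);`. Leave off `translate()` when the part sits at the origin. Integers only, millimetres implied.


translate([246, 128, 0]) cube([3892, 247, 3190]);


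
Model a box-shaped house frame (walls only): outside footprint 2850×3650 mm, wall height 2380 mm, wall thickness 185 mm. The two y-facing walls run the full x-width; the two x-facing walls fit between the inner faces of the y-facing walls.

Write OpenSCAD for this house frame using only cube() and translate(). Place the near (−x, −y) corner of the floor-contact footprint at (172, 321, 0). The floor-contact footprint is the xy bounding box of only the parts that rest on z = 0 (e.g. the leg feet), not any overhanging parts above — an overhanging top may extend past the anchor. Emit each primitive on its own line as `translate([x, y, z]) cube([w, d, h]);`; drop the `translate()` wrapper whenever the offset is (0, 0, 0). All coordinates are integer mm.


translate([172, 321, 0]) cube([2850, 185, 2380]);
translate([172, 3786, 0]) cube([2850, 185, 2380]);
translate([172, 506, 0]) cube([185, 3280, 2380]);
translate([2837, 506, 0]) cube([185, 3280, 2380]);


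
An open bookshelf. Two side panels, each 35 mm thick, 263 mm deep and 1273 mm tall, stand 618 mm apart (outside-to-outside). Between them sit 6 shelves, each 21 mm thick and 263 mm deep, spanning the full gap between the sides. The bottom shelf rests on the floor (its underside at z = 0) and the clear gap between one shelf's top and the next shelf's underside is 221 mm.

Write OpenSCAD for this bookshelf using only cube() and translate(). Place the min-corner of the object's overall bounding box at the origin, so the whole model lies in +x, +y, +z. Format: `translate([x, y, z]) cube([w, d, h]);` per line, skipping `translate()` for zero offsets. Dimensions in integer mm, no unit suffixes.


cube([35, 263, 1273]);
translate([583, 0, 0]) cube([35, 263, 1273]);
translate([35, 0, 0]) cube([548, 263, 21]);
translate([35, 0, 242]) cube([548, 263, 21]);
translate([35, 0, 484]) cube([548, 263, 21]);
translate([35, 0, 726]) cube([548, 263, 21]);
translate([35, 0, 968]) cube([548, 263, 21]);
translate([35, 0, 1210]) cube([548, 263, 21]);


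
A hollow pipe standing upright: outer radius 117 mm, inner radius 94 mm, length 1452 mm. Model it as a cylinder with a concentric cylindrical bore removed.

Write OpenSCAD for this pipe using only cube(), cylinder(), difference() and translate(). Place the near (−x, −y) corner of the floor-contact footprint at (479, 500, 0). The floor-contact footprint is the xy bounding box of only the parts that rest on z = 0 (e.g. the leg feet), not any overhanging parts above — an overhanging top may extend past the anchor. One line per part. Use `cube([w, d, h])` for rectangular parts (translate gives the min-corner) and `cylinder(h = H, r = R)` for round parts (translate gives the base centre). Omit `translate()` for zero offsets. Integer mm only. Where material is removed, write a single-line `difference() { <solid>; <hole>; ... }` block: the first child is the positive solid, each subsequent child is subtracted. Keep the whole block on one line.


difference() { translate([596, 617, 0]) cylinder(h = 1452, r = 117); translate([596, 617, 0]) cylinder(h = 1452, r = 94); }


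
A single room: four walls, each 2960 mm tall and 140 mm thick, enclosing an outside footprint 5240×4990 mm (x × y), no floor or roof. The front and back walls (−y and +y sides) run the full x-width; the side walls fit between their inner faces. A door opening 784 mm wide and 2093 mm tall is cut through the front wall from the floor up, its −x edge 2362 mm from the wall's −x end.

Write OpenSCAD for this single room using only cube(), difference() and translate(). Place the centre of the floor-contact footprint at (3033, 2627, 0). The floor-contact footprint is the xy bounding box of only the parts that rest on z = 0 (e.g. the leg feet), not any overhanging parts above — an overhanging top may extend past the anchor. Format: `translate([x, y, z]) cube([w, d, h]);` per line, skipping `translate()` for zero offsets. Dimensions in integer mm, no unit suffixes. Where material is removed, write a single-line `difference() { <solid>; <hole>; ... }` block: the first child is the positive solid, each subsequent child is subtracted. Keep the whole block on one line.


difference() { translate([413, 132, 0]) cube([5240, 140, 2960]); translate([2775, 132, 0]) cube([784, 140, 2093]); }
translate([413, 4982, 0]) cube([5240, 140, 2960]);
translate([413, 272, 0]) cube([140, 4710, 2960]);
translate([5513, 272, 0]) cube([140, 4710, 2960]);


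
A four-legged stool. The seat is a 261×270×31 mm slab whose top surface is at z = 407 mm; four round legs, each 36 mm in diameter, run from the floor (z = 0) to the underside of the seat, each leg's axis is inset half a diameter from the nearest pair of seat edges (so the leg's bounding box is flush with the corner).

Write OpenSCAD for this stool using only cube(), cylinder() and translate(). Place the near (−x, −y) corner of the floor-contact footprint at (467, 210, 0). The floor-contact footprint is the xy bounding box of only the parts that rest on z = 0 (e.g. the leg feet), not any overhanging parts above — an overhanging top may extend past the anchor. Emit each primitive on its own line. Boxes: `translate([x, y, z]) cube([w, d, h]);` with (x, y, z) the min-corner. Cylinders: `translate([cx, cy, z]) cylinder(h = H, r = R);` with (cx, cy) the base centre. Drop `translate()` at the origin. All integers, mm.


translate([467, 210, 376]) cube([261, 270, 31]);
translate([485, 228, 0]) cylinder(h = 376, r = 18);
translate([710, 228, 0]) cylinder(h = 376, r = 18);
translate([485, 462, 0]) cylinder(h = 376, r = 18);
translate([710, 462, 0]) cylinder(h = 376, r = 18);


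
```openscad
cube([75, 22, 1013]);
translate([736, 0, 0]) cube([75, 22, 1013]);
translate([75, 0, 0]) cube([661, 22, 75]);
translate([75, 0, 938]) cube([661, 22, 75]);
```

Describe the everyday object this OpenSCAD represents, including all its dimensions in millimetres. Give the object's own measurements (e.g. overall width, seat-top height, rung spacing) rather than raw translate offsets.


A rectangular picture frame lying in the x–z plane (depth along y). The opening is 661 mm wide (x) by 863 mm tall (z), surrounded by a border 75 mm wide on all four sides. The frame is 22 mm deep and is made of two full-height vertical stiles with two horizontal rails fitted between them.


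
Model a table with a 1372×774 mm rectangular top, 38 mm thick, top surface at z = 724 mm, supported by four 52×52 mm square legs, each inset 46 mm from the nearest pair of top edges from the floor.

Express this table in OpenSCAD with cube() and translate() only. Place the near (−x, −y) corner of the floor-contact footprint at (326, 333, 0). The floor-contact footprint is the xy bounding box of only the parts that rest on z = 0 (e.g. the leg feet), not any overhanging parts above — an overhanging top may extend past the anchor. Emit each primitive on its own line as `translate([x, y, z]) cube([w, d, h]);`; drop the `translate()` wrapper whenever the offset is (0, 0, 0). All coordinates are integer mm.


translate([280, 287, 686]) cube([1372, 774, 38]);
translate([326, 333, 0]) cube([52, 52, 686]);
translate([1554, 333, 0]) cube([52, 52, 686]);
translate([326, 963, 0]) cube([52, 52, 686]);
translate([1554, 963, 0]) cube([52, 52, 686]);
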